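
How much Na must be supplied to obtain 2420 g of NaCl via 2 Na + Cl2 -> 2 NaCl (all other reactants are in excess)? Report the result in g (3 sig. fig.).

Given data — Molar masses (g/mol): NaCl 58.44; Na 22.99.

n(NaCl) = 2420 / 58.44 = 41.41 mol
n(Na) = (2/2) × 41.41 = 41.41 mol
mass = 41.41 × 22.99 = 952.0 g

952 g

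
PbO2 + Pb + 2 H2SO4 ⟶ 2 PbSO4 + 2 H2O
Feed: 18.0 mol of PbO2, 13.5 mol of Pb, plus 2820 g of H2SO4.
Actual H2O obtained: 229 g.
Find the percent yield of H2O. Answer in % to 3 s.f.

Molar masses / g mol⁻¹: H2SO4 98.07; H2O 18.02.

n(PbO2) = 18.00 mol
n(Pb) = 13.50 mol
n(H2SO4) = 2820 / 98.07 = 28.75 mol
n/ν for PbO2 = 18.00/1 = 18.00
n/ν for Pb = 13.50/1 = 13.50
n/ν for H2SO4 = 28.75/2 = 14.38
Smallest n/ν is Pb → limiting reagent.
theoretical n(H2O) = (2/1) × 13.50 = 27.00 mol → 486.5 g
% yield = 229 / 486.5 × 100 = 47.07 %

47.1 %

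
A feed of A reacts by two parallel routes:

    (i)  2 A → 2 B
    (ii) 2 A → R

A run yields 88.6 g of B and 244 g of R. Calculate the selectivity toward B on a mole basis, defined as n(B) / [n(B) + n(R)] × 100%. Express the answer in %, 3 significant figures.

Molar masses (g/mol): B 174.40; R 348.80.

42.1 %

n(B) = 88.6 / 174.40 = 0.5080 mol
n(R) = 244 / 348.80 = 0.6995 mol
selectivity = 0.5080/(0.5080+0.6995) × 100 = 42.07 %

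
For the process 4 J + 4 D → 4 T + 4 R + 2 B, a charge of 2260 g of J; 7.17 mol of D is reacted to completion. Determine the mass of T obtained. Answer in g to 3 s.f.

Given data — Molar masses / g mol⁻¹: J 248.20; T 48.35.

n(J) = 2260 / 248.20 = 9.106 mol
n(D) = 7.170 mol
n/ν for J = 9.106/4 = 2.277
n/ν for D = 7.170/4 = 1.793
Smallest n/ν is D → limiting reagent.
n(T) = (4/4) × 7.170 = 7.170 mol
mass = 7.170 × 48.35 = 346.7 g

347 g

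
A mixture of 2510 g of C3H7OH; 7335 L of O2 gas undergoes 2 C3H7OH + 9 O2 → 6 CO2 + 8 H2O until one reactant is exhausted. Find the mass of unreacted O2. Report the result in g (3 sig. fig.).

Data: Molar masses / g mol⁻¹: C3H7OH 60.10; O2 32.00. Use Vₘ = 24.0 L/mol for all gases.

3770 g

n(C3H7OH) = 2510 / 60.10 = 41.76 mol
n(O2) = 7335 / 24.0 = 305.6 mol
n/ν for C3H7OH = 41.76/2 = 20.88
n/ν for O2 = 305.6/9 = 33.96
Smallest n/ν is C3H7OH → limiting reagent.
O2 consumed = (9/2) × 41.76 = 187.9 mol
O2 remaining = 305.6 − 187.9 = 117.7 mol
mass = 117.7 × 32.00 = 3766 g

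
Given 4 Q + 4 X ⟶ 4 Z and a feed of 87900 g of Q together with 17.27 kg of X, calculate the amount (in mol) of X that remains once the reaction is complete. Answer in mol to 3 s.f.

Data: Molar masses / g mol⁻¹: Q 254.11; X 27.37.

285 mol

n(Q) = 87900 / 254.11 = 345.9 mol
n(X) = 17.27×1000 / 27.37 = 631.0 mol
n/ν for Q = 345.9/4 = 86.48
n/ν for X = 631.0/4 = 157.8
Smallest n/ν is Q → limiting reagent.
X consumed = (4/4) × 345.9 = 345.9 mol
X remaining = 631.0 − 345.9 = 285.1 mol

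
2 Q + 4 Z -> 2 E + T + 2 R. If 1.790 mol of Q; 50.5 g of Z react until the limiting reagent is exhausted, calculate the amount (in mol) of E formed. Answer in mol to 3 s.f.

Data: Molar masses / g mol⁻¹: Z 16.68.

1.51 mol

n(Q) = 1.790 mol
n(Z) = 50.50 / 16.68 = 3.028 mol
n/ν for Q = 1.790/2 = 0.8950
n/ν for Z = 3.028/4 = 0.7570
Smallest n/ν is Z → limiting reagent.
n(E) = (2/4) × 3.028 = 1.514 mol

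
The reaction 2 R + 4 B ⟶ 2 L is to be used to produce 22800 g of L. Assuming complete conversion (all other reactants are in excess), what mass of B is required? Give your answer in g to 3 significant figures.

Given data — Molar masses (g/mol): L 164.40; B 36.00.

n(L) = 22800 / 164.40 = 138.7 mol
n(B) = (4/2) × 138.7 = 277.4 mol
mass = 277.4 × 36.00 = 9986 g

9990 g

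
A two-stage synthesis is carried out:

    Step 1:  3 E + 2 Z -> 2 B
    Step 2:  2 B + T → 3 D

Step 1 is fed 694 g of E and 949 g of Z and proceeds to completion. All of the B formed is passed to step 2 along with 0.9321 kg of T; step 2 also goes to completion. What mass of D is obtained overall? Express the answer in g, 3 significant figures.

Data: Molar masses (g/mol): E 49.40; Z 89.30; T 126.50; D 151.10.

Step 1:
n(E) = 694.0 / 49.40 = 14.05 mol
n(Z) = 949.0 / 89.30 = 10.63 mol
n/ν → E: 4.683, Z: 5.315; E is limiting.
n(B) produced = (2/3) × 14.05 = 9.367 mol
Step 2:
n(B) available = 9.367 mol
n(T) = 0.9321×1000 / 126.50 = 7.368 mol
n/ν → B: 4.684, T: 7.368; B is limiting.
n(D) = (3/2) × 9.367 = 14.05 mol
mass = 14.05 × 151.10 = 2123 g

2120 g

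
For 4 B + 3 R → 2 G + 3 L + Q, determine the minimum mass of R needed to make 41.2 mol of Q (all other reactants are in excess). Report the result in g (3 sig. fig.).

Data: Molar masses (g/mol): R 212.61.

n(Q) = 41.20 mol
n(R) = (3/1) × 41.20 = 123.6 mol
mass = 123.6 × 212.61 = 26280 g

26300 g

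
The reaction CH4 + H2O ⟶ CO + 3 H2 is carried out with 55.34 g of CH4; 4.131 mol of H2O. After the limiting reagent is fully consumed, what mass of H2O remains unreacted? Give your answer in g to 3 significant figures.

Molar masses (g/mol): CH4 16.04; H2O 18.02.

12.3 g

n(CH4) = 55.34 / 16.04 = 3.450 mol
n(H2O) = 4.131 mol
n/ν for CH4 = 3.450/1 = 3.450
n/ν for H2O = 4.131/1 = 4.131
Smallest n/ν is CH4 → limiting reagent.
H2O consumed = (1/1) × 3.450 = 3.450 mol
H2O remaining = 4.131 − 3.450 = 0.6810 mol
mass = 0.6810 × 18.02 = 12.27 g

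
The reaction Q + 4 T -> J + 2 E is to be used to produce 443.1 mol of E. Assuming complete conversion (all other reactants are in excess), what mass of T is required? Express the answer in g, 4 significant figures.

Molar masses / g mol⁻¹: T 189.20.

n(E) = 443.1 mol
n(T) = (4/2) × 443.1 = 886.2 mol
mass = 886.2 × 189.20 = 167700 g

167700 g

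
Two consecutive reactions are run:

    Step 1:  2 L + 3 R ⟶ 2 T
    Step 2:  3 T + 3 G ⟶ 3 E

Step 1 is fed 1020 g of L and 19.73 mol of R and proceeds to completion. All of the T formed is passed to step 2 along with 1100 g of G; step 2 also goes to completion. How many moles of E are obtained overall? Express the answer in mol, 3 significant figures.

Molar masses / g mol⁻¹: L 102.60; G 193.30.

5.69 mol

Step 1:
n(L) = 1020 / 102.60 = 9.942 mol
n(R) = 19.73 mol
n/ν for L = 9.942/2 = 4.971
n/ν for R = 19.73/3 = 6.577
Smallest n/ν is L → limiting reagent.
n(T) produced = (2/2) × 9.942 = 9.942 mol
Step 2:
n(T) available = 9.942 mol
n(G) = 1100 / 193.30 = 5.691 mol
n/ν for T = 9.942/3 = 3.314
n/ν for G = 5.691/3 = 1.897
Smallest n/ν is G → limiting reagent.
n(E) = (3/3) × 5.691 = 5.691 mol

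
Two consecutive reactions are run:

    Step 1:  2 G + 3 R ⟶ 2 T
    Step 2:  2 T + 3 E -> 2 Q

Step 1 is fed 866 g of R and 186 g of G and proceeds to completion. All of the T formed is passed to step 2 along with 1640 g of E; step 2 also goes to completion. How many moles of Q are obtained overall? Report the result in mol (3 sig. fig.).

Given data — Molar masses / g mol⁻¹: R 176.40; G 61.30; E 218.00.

Step 1:
n(R) = 866.0 / 176.40 = 4.909 mol
n(G) = 186.0 / 61.30 = 3.034 mol
n/ν for R = 4.909/3 = 1.636
n/ν for G = 3.034/2 = 1.517
Smallest n/ν is G → limiting reagent.
n(T) produced = (2/2) × 3.034 = 3.034 mol
Step 2:
n(T) available = 3.034 mol
n(E) = 1640 / 218.00 = 7.523 mol
n/ν for T = 3.034/2 = 1.517
n/ν for E = 7.523/3 = 2.508
Smallest n/ν is T → limiting reagent.
n(Q) = (2/2) × 3.034 = 3.034 mol

3.03 mol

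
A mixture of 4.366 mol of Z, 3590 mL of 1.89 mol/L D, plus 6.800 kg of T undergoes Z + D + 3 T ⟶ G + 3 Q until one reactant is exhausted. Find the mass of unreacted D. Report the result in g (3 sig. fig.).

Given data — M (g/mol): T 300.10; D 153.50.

371 g

n(Z) = 4.366 mol
n(D) = 1.89 × 3590/1000 = 6.785 mol
n(T) = 6.800×1000 / 300.10 = 22.66 mol
n/ν for Z = 4.366/1 = 4.366
n/ν for D = 6.785/1 = 6.785
n/ν for T = 22.66/3 = 7.553
Smallest n/ν is Z → limiting reagent.
D consumed = (1/1) × 4.366 = 4.366 mol
D remaining = 6.785 − 4.366 = 2.419 mol
mass = 2.419 × 153.50 = 371.3 g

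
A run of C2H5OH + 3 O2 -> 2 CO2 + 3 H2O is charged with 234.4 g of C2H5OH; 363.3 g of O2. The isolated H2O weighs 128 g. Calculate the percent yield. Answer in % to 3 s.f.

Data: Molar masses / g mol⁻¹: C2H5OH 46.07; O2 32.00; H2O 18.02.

62.6 %

n(C2H5OH) = 234.4 / 46.07 = 5.088 mol
n(O2) = 363.3 / 32.00 = 11.35 mol
n/ν for C2H5OH = 5.088/1 = 5.088
n/ν for O2 = 11.35/3 = 3.783
Smallest n/ν is O2 → limiting reagent.
theoretical n(H2O) = (3/3) × 11.35 = 11.35 mol → 204.5 g
% yield = 128 / 204.5 × 100 = 62.59 %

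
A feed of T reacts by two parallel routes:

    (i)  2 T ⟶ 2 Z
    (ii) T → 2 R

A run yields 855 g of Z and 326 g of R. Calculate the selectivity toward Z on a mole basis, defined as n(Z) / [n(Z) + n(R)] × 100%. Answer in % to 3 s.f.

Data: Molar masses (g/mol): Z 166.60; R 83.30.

56.7 %

n(Z) = 855 / 166.60 = 5.132 mol
n(R) = 326 / 83.30 = 3.914 mol
selectivity = 5.132/(5.132+3.914) × 100 = 56.73 %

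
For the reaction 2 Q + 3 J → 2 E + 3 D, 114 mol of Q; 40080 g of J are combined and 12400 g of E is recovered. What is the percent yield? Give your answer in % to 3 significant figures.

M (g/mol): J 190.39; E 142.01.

76.6 %

n(Q) = 114.0 mol
n(J) = 40080 / 190.39 = 210.5 mol
n/ν → Q: 57.00, J: 70.17; Q is limiting.
theoretical n(E) = (2/2) × 114.0 = 114.0 mol → 16190 g
% yield = 12400 / 16190 × 100 = 76.59 %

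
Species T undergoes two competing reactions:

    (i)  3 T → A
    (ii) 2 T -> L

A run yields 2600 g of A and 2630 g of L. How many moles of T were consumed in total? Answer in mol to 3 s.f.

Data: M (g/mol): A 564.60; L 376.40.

n(A) = 2600 / 564.60 = 4.605 mol
n(L) = 2630 / 376.40 = 6.987 mol
n(T) via (i) = (3/1)×4.605 = 13.82 mol
n(T) via (ii) = (2/1)×6.987 = 13.97 mol
total n(T) = 13.82 + 13.97 = 27.79 mol

27.8 mol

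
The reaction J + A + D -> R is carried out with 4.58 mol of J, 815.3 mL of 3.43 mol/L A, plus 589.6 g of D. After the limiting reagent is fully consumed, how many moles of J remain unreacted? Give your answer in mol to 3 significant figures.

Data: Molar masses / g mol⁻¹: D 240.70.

2.13 mol

n(J) = 4.580 mol
n(A) = 3.43 × 815.3/1000 = 2.796 mol
n(D) = 589.6 / 240.70 = 2.450 mol
n/ν for J = 4.580/1 = 4.580
n/ν for A = 2.796/1 = 2.796
n/ν for D = 2.450/1 = 2.450
Smallest n/ν is D → limiting reagent.
J consumed = (1/1) × 2.450 = 2.450 mol
J remaining = 4.580 − 2.450 = 2.130 mol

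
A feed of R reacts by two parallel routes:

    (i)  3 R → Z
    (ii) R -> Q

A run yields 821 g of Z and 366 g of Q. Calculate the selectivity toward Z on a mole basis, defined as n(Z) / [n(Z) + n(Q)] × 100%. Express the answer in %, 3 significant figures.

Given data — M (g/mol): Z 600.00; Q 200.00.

42.8 %

n(Z) = 821 / 600.00 = 1.368 mol
n(Q) = 366 / 200.00 = 1.830 mol
selectivity = 1.368/(1.368+1.830) × 100 = 42.78 %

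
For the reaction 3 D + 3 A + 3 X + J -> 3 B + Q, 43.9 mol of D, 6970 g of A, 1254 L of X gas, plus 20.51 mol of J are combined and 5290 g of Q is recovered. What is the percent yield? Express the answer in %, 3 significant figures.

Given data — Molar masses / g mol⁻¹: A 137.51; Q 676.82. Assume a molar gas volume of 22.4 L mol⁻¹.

53.4 %

n(D) = 43.90 mol
n(A) = 6970 / 137.51 = 50.69 mol
n(X) = 1254 / 22.4 = 55.98 mol
n(J) = 20.51 mol
n/ν → D: 14.63, A: 16.90, X: 18.66, J: 20.51; D is limiting.
theoretical n(Q) = (1/3) × 43.90 = 14.63 mol → 9902 g
% yield = 5290 / 9902 × 100 = 53.42 %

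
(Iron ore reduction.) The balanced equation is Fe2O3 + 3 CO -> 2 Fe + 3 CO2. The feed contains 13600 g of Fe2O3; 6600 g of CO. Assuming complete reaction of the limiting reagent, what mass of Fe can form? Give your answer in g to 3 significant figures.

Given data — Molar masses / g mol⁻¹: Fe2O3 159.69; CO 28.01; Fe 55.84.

n(Fe2O3) = 13600 / 159.69 = 85.17 mol
n(CO) = 6600 / 28.01 = 235.6 mol
n/ν for Fe2O3 = 85.17/1 = 85.17
n/ν for CO = 235.6/3 = 78.53
Smallest n/ν is CO → limiting reagent.
n(Fe) = (2/3) × 235.6 = 157.1 mol
mass = 157.1 × 55.84 = 8772 g

8770 g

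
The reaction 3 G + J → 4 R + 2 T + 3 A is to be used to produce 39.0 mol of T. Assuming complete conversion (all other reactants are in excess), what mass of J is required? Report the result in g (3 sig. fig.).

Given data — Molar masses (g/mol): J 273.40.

n(T) = 39.00 mol
n(J) = (1/2) × 39.00 = 19.50 mol
mass = 19.50 × 273.40 = 5331 g

5330 g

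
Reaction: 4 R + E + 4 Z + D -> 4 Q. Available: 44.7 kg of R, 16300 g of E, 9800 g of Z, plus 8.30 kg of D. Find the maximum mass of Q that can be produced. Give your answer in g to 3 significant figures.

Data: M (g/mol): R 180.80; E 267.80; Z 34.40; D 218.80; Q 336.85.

51100 g

n(R) = 44.70×1000 / 180.80 = 247.2 mol
n(E) = 16300 / 267.80 = 60.87 mol
n(Z) = 9800 / 34.40 = 284.9 mol
n(D) = 8.300×1000 / 218.80 = 37.93 mol
n/ν for R = 247.2/4 = 61.80
n/ν for E = 60.87/1 = 60.87
n/ν for Z = 284.9/4 = 71.23
n/ν for D = 37.93/1 = 37.93
Smallest n/ν is D → limiting reagent.
n(Q) = (4/1) × 37.93 = 151.7 mol
mass = 151.7 × 336.85 = 51100 g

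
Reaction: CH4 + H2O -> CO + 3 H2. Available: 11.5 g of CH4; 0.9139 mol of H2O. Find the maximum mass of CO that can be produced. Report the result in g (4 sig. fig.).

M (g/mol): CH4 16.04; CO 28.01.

n(CH4) = 11.50 / 16.04 = 0.7170 mol
n(H2O) = 0.9139 mol
n/ν → CH4: 0.7170, H2O: 0.9139; CH4 is limiting.
n(CO) = (1/1) × 0.7170 = 0.7170 mol
mass = 0.7170 × 28.01 = 20.08 g

20.08 g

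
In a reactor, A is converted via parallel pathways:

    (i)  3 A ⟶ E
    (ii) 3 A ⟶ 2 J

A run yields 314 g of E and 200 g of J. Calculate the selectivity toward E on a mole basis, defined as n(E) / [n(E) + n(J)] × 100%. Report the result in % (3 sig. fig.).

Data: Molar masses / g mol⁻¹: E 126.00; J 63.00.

44.0 %

n(E) = 314 / 126.00 = 2.492 mol
n(J) = 200 / 63.00 = 3.175 mol
selectivity = 2.492/(2.492+3.175) × 100 = 43.97 %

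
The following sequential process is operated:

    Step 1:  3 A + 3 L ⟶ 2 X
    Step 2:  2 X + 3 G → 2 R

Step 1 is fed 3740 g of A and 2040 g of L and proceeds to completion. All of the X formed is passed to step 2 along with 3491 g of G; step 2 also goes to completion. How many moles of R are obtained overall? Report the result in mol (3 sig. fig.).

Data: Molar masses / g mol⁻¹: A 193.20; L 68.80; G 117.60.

12.9 mol

Step 1:
n(A) = 3740 / 193.20 = 19.36 mol
n(L) = 2040 / 68.80 = 29.65 mol
n/ν for A = 19.36/3 = 6.453
n/ν for L = 29.65/3 = 9.883
Smallest n/ν is A → limiting reagent.
n(X) produced = (2/3) × 19.36 = 12.91 mol
Step 2:
n(X) available = 12.91 mol
n(G) = 3491 / 117.60 = 29.69 mol
n/ν for X = 12.91/2 = 6.455
n/ν for G = 29.69/3 = 9.897
Smallest n/ν is X → limiting reagent.
n(R) = (2/2) × 12.91 = 12.91 mol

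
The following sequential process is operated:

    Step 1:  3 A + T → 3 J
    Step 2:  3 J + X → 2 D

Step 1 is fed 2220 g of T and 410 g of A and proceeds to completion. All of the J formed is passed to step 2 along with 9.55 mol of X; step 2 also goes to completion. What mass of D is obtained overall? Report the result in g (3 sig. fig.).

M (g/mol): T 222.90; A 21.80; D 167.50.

Step 1:
n(T) = 2220 / 222.90 = 9.960 mol
n(A) = 410.0 / 21.80 = 18.81 mol
n/ν for T = 9.960/1 = 9.960
n/ν for A = 18.81/3 = 6.270
Smallest n/ν is A → limiting reagent.
n(J) produced = (3/3) × 18.81 = 18.81 mol
Step 2:
n(J) available = 18.81 mol
n(X) = 9.550 mol
n/ν for J = 18.81/3 = 6.270
n/ν for X = 9.550/1 = 9.550
Smallest n/ν is J → limiting reagent.
n(D) = (2/3) × 18.81 = 12.54 mol
mass = 12.54 × 167.50 = 2100 g

2100 g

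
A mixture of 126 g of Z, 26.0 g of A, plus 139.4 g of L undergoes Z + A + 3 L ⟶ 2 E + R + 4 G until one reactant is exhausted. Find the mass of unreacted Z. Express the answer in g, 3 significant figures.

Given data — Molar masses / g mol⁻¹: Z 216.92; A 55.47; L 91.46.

n(Z) = 126.0 / 216.92 = 0.5809 mol
n(A) = 26.00 / 55.47 = 0.4687 mol
n(L) = 139.4 / 91.46 = 1.524 mol
n/ν → Z: 0.5809, A: 0.4687, L: 0.5080; A is limiting.
Z consumed = (1/1) × 0.4687 = 0.4687 mol
Z remaining = 0.5809 − 0.4687 = 0.1122 mol
mass = 0.1122 × 216.92 = 24.34 g

24.3 g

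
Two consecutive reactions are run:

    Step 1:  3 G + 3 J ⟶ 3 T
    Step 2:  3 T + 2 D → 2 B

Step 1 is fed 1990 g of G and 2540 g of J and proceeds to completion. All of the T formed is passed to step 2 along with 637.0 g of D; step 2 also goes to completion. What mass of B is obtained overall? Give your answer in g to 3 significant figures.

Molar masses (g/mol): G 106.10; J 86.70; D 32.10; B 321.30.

4020 g

Step 1:
n(G) = 1990 / 106.10 = 18.76 mol
n(J) = 2540 / 86.70 = 29.30 mol
n/ν for G = 18.76/3 = 6.253
n/ν for J = 29.30/3 = 9.767
Smallest n/ν is G → limiting reagent.
n(T) produced = (3/3) × 18.76 = 18.76 mol
Step 2:
n(T) available = 18.76 mol
n(D) = 637.0 / 32.10 = 19.84 mol
n/ν for T = 18.76/3 = 6.253
n/ν for D = 19.84/2 = 9.920
Smallest n/ν is T → limiting reagent.
n(B) = (2/3) × 18.76 = 12.51 mol
mass = 12.51 × 321.30 = 4019 g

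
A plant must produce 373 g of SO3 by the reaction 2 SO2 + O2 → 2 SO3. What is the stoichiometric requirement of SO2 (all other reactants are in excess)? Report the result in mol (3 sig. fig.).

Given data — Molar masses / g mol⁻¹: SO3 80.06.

n(SO3) = 373 / 80.06 = 4.659 mol
n(SO2) = (2/2) × 4.659 = 4.659 mol

4.66 mol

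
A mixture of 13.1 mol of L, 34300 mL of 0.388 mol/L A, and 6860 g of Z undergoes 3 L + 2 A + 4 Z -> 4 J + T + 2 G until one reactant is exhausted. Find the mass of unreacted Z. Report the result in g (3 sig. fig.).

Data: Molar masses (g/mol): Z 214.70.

n(L) = 13.10 mol
n(A) = 0.388 × 34300/1000 = 13.31 mol
n(Z) = 6860 / 214.70 = 31.95 mol
n/ν for L = 13.10/3 = 4.367
n/ν for A = 13.31/2 = 6.655
n/ν for Z = 31.95/4 = 7.988
Smallest n/ν is L → limiting reagent.
Z consumed = (4/3) × 13.10 = 17.47 mol
Z remaining = 31.95 − 17.47 = 14.48 mol
mass = 14.48 × 214.70 = 3109 g

3110 g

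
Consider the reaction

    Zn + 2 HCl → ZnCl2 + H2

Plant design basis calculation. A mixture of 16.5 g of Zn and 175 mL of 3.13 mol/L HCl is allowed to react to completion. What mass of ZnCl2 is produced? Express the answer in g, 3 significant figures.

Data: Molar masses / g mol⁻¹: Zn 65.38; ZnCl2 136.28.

34.4 g

n(Zn) = 16.50 / 65.38 = 0.2524 mol
n(HCl) = 3.13 × 175.0/1000 = 0.5478 mol
n/ν for Zn = 0.2524/1 = 0.2524
n/ν for HCl = 0.5478/2 = 0.2739
Smallest n/ν is Zn → limiting reagent.
n(ZnCl2) = (1/1) × 0.2524 = 0.2524 mol
mass = 0.2524 × 136.28 = 34.40 g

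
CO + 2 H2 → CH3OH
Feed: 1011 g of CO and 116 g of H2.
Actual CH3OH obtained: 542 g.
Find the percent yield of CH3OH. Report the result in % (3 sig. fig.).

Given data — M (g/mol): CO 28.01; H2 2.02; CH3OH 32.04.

58.9 %

n(CO) = 1011 / 28.01 = 36.09 mol
n(H2) = 116.0 / 2.02 = 57.43 mol
n/ν for CO = 36.09/1 = 36.09
n/ν for H2 = 57.43/2 = 28.72
Smallest n/ν is H2 → limiting reagent.
theoretical n(CH3OH) = (1/2) × 57.43 = 28.72 mol → 920.2 g
% yield = 542 / 920.2 × 100 = 58.90 %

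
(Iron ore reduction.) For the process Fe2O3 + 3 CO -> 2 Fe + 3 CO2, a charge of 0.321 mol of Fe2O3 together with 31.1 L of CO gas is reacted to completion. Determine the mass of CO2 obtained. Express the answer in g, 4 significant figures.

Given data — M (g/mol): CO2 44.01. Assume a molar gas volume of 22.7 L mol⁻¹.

42.38 g

n(Fe2O3) = 0.3210 mol
n(CO) = 31.10 / 22.7 = 1.370 mol
n/ν for Fe2O3 = 0.3210/1 = 0.3210
n/ν for CO = 1.370/3 = 0.4567
Smallest n/ν is Fe2O3 → limiting reagent.
n(CO2) = (3/1) × 0.3210 = 0.9630 mol
mass = 0.9630 × 44.01 = 42.38 g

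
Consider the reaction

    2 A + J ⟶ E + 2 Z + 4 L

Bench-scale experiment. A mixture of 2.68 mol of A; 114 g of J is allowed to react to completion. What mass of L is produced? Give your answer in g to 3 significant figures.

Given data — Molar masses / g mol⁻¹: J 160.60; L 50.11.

142 g

n(A) = 2.680 mol
n(J) = 114.0 / 160.60 = 0.7098 mol
n/ν → A: 1.340, J: 0.7098; J is limiting.
n(L) = (4/1) × 0.7098 = 2.839 mol
mass = 2.839 × 50.11 = 142.3 g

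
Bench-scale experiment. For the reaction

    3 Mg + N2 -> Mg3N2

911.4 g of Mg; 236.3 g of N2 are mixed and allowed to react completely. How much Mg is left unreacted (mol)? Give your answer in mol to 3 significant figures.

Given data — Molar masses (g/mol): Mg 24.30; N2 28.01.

12.2 mol

n(Mg) = 911.4 / 24.30 = 37.51 mol
n(N2) = 236.3 / 28.01 = 8.436 mol
n/ν for Mg = 37.51/3 = 12.50
n/ν for N2 = 8.436/1 = 8.436
Smallest n/ν is N2 → limiting reagent.
Mg consumed = (3/1) × 8.436 = 25.31 mol
Mg remaining = 37.51 − 25.31 = 12.20 mol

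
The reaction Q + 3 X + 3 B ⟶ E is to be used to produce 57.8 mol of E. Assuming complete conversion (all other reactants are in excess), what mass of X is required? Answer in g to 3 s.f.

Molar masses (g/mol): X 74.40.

n(E) = 57.80 mol
n(X) = (3/1) × 57.80 = 173.4 mol
mass = 173.4 × 74.40 = 12900 g

12900 g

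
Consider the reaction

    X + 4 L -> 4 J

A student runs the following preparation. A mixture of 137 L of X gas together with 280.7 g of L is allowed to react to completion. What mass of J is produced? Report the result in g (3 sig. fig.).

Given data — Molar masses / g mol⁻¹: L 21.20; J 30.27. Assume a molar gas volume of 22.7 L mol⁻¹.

401 g

n(X) = 137.0 / 22.7 = 6.035 mol
n(L) = 280.7 / 21.20 = 13.24 mol
n/ν → X: 6.035, L: 3.310; L is limiting.
n(J) = (4/4) × 13.24 = 13.24 mol
mass = 13.24 × 30.27 = 400.8 g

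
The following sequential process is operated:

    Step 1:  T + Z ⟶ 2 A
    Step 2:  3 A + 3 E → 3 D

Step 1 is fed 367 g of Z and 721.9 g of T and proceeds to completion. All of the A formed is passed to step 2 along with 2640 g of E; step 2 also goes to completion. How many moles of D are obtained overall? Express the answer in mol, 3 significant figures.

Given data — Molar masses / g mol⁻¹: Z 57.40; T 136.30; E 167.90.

Step 1:
n(Z) = 367.0 / 57.40 = 6.394 mol
n(T) = 721.9 / 136.30 = 5.296 mol
n/ν for Z = 6.394/1 = 6.394
n/ν for T = 5.296/1 = 5.296
Smallest n/ν is T → limiting reagent.
n(A) produced = (2/1) × 5.296 = 10.59 mol
Step 2:
n(A) available = 10.59 mol
n(E) = 2640 / 167.90 = 15.72 mol
n/ν for A = 10.59/3 = 3.530
n/ν for E = 15.72/3 = 5.240
Smallest n/ν is A → limiting reagent.
n(D) = (3/3) × 10.59 = 10.59 mol

10.6 mol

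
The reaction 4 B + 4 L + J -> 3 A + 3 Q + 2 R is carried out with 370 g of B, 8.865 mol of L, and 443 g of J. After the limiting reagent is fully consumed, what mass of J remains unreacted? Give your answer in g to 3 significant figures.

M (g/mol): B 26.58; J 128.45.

n(B) = 370.0 / 26.58 = 13.92 mol
n(L) = 8.865 mol
n(J) = 443.0 / 128.45 = 3.449 mol
n/ν for B = 13.92/4 = 3.480
n/ν for L = 8.865/4 = 2.216
n/ν for J = 3.449/1 = 3.449
Smallest n/ν is L → limiting reagent.
J consumed = (1/4) × 8.865 = 2.216 mol
J remaining = 3.449 − 2.216 = 1.233 mol
mass = 1.233 × 128.45 = 158.4 g

158 g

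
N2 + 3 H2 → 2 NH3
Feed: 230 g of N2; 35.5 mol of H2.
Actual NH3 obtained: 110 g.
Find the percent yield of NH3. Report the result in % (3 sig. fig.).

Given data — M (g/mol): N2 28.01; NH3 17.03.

n(N2) = 230.0 / 28.01 = 8.211 mol
n(H2) = 35.50 mol
n/ν → N2: 8.211, H2: 11.83; N2 is limiting.
theoretical n(NH3) = (2/1) × 8.211 = 16.42 mol → 279.6 g
% yield = 110 / 279.6 × 100 = 39.34 %

39.3 %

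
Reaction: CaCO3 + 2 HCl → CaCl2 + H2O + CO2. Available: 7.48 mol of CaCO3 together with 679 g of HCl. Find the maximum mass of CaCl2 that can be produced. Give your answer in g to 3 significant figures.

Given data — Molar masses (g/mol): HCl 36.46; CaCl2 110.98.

830 g

n(CaCO3) = 7.480 mol
n(HCl) = 679.0 / 36.46 = 18.62 mol
n/ν → CaCO3: 7.480, HCl: 9.310; CaCO3 is limiting.
n(CaCl2) = (1/1) × 7.480 = 7.480 mol
mass = 7.480 × 110.98 = 830.1 g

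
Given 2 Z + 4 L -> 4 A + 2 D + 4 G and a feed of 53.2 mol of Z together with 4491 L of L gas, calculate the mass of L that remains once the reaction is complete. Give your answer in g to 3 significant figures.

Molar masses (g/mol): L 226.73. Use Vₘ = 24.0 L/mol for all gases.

18300 g

n(Z) = 53.20 mol
n(L) = 4491 / 24.0 = 187.1 mol
n/ν for Z = 53.20/2 = 26.60
n/ν for L = 187.1/4 = 46.78
Smallest n/ν is Z → limiting reagent.
L consumed = (4/2) × 53.20 = 106.4 mol
L remaining = 187.1 − 106.4 = 80.70 mol
mass = 80.70 × 226.73 = 18300 g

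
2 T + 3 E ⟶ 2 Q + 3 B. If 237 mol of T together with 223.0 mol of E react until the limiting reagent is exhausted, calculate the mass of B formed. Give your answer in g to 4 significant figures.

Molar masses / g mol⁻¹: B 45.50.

10150 g

n(T) = 237.0 mol
n(E) = 223.0 mol
n/ν for T = 237.0/2 = 118.5
n/ν for E = 223.0/3 = 74.33
Smallest n/ν is E → limiting reagent.
n(B) = (3/3) × 223.0 = 223.0 mol
mass = 223.0 × 45.50 = 10150 g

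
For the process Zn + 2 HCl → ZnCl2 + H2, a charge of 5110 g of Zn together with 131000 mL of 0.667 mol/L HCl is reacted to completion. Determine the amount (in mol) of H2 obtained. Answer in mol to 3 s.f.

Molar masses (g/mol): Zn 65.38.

43.7 mol

n(Zn) = 5110 / 65.38 = 78.16 mol
n(HCl) = 0.667 × 131000/1000 = 87.38 mol
n/ν → Zn: 78.16, HCl: 43.69; HCl is limiting.
n(H2) = (1/2) × 87.38 = 43.69 mol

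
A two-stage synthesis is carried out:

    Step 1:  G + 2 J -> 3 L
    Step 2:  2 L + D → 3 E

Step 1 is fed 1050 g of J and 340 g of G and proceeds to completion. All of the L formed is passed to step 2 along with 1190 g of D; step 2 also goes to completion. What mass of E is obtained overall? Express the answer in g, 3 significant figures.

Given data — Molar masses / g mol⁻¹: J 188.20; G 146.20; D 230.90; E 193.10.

2020 g

Step 1:
n(J) = 1050 / 188.20 = 5.579 mol
n(G) = 340.0 / 146.20 = 2.326 mol
n/ν for J = 5.579/2 = 2.790
n/ν for G = 2.326/1 = 2.326
Smallest n/ν is G → limiting reagent.
n(L) produced = (3/1) × 2.326 = 6.978 mol
Step 2:
n(L) available = 6.978 mol
n(D) = 1190 / 230.90 = 5.154 mol
n/ν for L = 6.978/2 = 3.489
n/ν for D = 5.154/1 = 5.154
Smallest n/ν is L → limiting reagent.
n(E) = (3/2) × 6.978 = 10.47 mol
mass = 10.47 × 193.10 = 2022 g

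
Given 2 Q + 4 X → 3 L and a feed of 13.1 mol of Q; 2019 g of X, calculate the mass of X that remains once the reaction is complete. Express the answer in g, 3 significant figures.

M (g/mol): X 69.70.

n(Q) = 13.10 mol
n(X) = 2019 / 69.70 = 28.97 mol
n/ν → Q: 6.550, X: 7.243; Q is limiting.
X consumed = (4/2) × 13.10 = 26.20 mol
X remaining = 28.97 − 26.20 = 2.770 mol
mass = 2.770 × 69.70 = 193.1 g

193 g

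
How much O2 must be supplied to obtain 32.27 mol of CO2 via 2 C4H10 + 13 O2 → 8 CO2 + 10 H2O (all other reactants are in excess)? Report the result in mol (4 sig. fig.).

52.44 mol

n(CO2) = 32.27 mol
n(O2) = (13/8) × 32.27 = 52.44 mol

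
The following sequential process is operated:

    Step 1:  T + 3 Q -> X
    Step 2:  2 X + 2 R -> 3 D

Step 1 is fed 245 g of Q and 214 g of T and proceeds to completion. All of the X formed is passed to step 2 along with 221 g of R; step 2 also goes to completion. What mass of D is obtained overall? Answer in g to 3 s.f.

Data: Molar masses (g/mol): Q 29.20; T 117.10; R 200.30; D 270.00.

Step 1:
n(Q) = 245.0 / 29.20 = 8.390 mol
n(T) = 214.0 / 117.10 = 1.827 mol
n/ν → Q: 2.797, T: 1.827; T is limiting.
n(X) produced = (1/1) × 1.827 = 1.827 mol
Step 2:
n(X) available = 1.827 mol
n(R) = 221.0 / 200.30 = 1.103 mol
n/ν → X: 0.9135, R: 0.5515; R is limiting.
n(D) = (3/2) × 1.103 = 1.655 mol
mass = 1.655 × 270.00 = 446.9 g

447 g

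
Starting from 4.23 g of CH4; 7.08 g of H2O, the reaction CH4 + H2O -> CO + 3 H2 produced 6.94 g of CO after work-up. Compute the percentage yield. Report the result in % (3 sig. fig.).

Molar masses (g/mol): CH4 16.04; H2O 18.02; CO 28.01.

94.0 %

n(CH4) = 4.230 / 16.04 = 0.2637 mol
n(H2O) = 7.080 / 18.02 = 0.3929 mol
n/ν → CH4: 0.2637, H2O: 0.3929; CH4 is limiting.
theoretical n(CO) = (1/1) × 0.2637 = 0.2637 mol → 7.386 g
% yield = 6.94 / 7.386 × 100 = 93.96 %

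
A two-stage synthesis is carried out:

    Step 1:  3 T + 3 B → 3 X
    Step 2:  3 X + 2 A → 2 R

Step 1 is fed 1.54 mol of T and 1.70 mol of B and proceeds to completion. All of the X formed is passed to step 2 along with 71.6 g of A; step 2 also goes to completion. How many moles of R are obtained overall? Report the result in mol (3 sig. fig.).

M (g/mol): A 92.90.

0.771 mol

Step 1:
n(T) = 1.540 mol
n(B) = 1.700 mol
n/ν → T: 0.5133, B: 0.5667; T is limiting.
n(X) produced = (3/3) × 1.540 = 1.540 mol
Step 2:
n(X) available = 1.540 mol
n(A) = 71.60 / 92.90 = 0.7707 mol
n/ν → X: 0.5133, A: 0.3854; A is limiting.
n(R) = (2/2) × 0.7707 = 0.7707 mol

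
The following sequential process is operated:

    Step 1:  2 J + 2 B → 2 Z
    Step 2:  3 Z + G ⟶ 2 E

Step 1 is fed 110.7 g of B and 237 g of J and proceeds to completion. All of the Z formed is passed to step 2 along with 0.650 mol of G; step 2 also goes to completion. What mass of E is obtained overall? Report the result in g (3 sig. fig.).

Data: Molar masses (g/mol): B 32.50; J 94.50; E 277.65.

361 g

Step 1:
n(B) = 110.7 / 32.50 = 3.406 mol
n(J) = 237.0 / 94.50 = 2.508 mol
n/ν → B: 1.703, J: 1.254; J is limiting.
n(Z) produced = (2/2) × 2.508 = 2.508 mol
Step 2:
n(Z) available = 2.508 mol
n(G) = 0.6500 mol
n/ν → Z: 0.8360, G: 0.6500; G is limiting.
n(E) = (2/1) × 0.6500 = 1.300 mol
mass = 1.300 × 277.65 = 360.9 g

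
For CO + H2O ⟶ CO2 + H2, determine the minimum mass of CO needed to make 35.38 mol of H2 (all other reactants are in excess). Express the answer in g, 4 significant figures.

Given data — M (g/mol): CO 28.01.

n(H2) = 35.38 mol
n(CO) = (1/1) × 35.38 = 35.38 mol
mass = 35.38 × 28.01 = 991.0 g

991.0 g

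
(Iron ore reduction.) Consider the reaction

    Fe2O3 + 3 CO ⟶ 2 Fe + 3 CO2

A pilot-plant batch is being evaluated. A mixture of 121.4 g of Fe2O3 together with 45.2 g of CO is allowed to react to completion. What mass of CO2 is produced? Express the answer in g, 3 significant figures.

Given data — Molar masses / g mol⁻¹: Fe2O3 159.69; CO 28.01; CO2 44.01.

n(Fe2O3) = 121.4 / 159.69 = 0.7602 mol
n(CO) = 45.20 / 28.01 = 1.614 mol
n/ν → Fe2O3: 0.7602, CO: 0.5380; CO is limiting.
n(CO2) = (3/3) × 1.614 = 1.614 mol
mass = 1.614 × 44.01 = 71.03 g

71.0 g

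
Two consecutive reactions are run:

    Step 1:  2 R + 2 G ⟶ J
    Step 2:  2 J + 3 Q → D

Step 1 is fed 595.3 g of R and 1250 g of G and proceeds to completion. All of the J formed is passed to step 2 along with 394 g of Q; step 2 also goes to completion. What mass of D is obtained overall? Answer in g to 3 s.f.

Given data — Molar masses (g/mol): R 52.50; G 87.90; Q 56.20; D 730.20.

Step 1:
n(R) = 595.3 / 52.50 = 11.34 mol
n(G) = 1250 / 87.90 = 14.22 mol
n/ν → R: 5.670, G: 7.110; R is limiting.
n(J) produced = (1/2) × 11.34 = 5.670 mol
Step 2:
n(J) available = 5.670 mol
n(Q) = 394.0 / 56.20 = 7.011 mol
n/ν → J: 2.835, Q: 2.337; Q is limiting.
n(D) = (1/3) × 7.011 = 2.337 mol
mass = 2.337 × 730.20 = 1706 g

1710 g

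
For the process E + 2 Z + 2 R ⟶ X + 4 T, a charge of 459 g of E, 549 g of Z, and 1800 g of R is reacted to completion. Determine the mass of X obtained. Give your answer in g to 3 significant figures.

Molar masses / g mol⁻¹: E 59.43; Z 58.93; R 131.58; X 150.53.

701 g

n(E) = 459.0 / 59.43 = 7.723 mol
n(Z) = 549.0 / 58.93 = 9.316 mol
n(R) = 1800 / 131.58 = 13.68 mol
n/ν for E = 7.723/1 = 7.723
n/ν for Z = 9.316/2 = 4.658
n/ν for R = 13.68/2 = 6.840
Smallest n/ν is Z → limiting reagent.
n(X) = (1/2) × 9.316 = 4.658 mol
mass = 4.658 × 150.53 = 701.2 g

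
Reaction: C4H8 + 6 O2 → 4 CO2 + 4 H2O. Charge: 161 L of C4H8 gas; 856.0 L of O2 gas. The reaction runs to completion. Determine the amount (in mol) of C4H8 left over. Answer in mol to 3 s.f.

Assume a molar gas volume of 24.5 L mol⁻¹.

0.748 mol

n(C4H8) = 161.0 / 24.5 = 6.571 mol
n(O2) = 856.0 / 24.5 = 34.94 mol
n/ν → C4H8: 6.571, O2: 5.823; O2 is limiting.
C4H8 consumed = (1/6) × 34.94 = 5.823 mol
C4H8 remaining = 6.571 − 5.823 = 0.7480 mol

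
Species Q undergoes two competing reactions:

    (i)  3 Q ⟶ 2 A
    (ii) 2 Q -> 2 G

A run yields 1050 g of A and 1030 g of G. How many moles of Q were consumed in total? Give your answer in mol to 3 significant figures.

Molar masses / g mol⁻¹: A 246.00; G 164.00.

n(A) = 1050 / 246.00 = 4.268 mol
n(G) = 1030 / 164.00 = 6.280 mol
n(Q) via (i) = (3/2)×4.268 = 6.402 mol
n(Q) via (ii) = (2/2)×6.280 = 6.280 mol
total n(Q) = 6.402 + 6.280 = 12.68 mol

12.7 mol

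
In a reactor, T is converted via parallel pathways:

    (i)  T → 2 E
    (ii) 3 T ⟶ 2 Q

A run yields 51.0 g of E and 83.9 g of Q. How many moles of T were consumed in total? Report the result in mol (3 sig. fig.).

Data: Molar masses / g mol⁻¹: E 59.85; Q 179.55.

1.13 mol

n(E) = 51.0 / 59.85 = 0.8521 mol
n(Q) = 83.9 / 179.55 = 0.4673 mol
n(T) via (i) = (1/2)×0.8521 = 0.4261 mol
n(T) via (ii) = (3/2)×0.4673 = 0.7010 mol
total n(T) = 0.4261 + 0.7010 = 1.127 mol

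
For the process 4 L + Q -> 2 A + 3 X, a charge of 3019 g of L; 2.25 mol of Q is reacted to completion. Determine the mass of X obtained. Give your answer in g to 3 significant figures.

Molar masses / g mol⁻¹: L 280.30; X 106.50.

n(L) = 3019 / 280.30 = 10.77 mol
n(Q) = 2.250 mol
n/ν for L = 10.77/4 = 2.693
n/ν for Q = 2.250/1 = 2.250
Smallest n/ν is Q → limiting reagent.
n(X) = (3/1) × 2.250 = 6.750 mol
mass = 6.750 × 106.50 = 718.9 g

719 g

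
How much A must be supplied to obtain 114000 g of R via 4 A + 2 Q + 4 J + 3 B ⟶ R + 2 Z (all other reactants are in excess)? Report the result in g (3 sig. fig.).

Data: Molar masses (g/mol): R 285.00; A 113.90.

182000 g

n(R) = 114000 / 285.00 = 400.0 mol
n(A) = (4/1) × 400.0 = 1600 mol
mass = 1600 × 113.90 = 182200 g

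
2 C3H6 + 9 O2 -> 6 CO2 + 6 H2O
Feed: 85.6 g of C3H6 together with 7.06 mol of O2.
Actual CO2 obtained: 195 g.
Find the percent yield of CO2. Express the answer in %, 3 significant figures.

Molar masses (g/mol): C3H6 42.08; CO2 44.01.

94.1 %

n(C3H6) = 85.60 / 42.08 = 2.034 mol
n(O2) = 7.060 mol
n/ν for C3H6 = 2.034/2 = 1.017
n/ν for O2 = 7.060/9 = 0.7844
Smallest n/ν is O2 → limiting reagent.
theoretical n(CO2) = (6/9) × 7.060 = 4.707 mol → 207.2 g
% yield = 195 / 207.2 × 100 = 94.11 %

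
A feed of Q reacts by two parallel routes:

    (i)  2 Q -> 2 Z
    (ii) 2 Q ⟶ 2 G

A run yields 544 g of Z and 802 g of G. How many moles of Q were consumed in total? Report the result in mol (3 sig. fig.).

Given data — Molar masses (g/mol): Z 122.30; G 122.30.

11.0 mol

n(Z) = 544 / 122.30 = 4.448 mol
n(G) = 802 / 122.30 = 6.558 mol
n(Q) via (i) = (2/2)×4.448 = 4.448 mol
n(Q) via (ii) = (2/2)×6.558 = 6.558 mol
total n(Q) = 4.448 + 6.558 = 11.01 mol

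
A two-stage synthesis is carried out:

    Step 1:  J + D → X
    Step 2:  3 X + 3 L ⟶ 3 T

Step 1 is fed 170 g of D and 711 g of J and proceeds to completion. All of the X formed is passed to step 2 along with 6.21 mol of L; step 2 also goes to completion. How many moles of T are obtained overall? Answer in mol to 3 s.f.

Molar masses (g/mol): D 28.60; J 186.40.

Step 1:
n(D) = 170.0 / 28.60 = 5.944 mol
n(J) = 711.0 / 186.40 = 3.814 mol
n/ν → D: 5.944, J: 3.814; J is limiting.
n(X) produced = (1/1) × 3.814 = 3.814 mol
Step 2:
n(X) available = 3.814 mol
n(L) = 6.210 mol
n/ν → X: 1.271, L: 2.070; X is limiting.
n(T) = (3/3) × 3.814 = 3.814 mol

3.81 mol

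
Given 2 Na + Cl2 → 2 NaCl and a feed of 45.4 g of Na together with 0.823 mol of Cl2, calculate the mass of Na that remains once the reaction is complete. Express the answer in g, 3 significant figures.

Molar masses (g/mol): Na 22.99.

7.56 g

n(Na) = 45.40 / 22.99 = 1.975 mol
n(Cl2) = 0.8230 mol
n/ν for Na = 1.975/2 = 0.9875
n/ν for Cl2 = 0.8230/1 = 0.8230
Smallest n/ν is Cl2 → limiting reagent.
Na consumed = (2/1) × 0.8230 = 1.646 mol
Na remaining = 1.975 − 1.646 = 0.3290 mol
mass = 0.3290 × 22.99 = 7.564 g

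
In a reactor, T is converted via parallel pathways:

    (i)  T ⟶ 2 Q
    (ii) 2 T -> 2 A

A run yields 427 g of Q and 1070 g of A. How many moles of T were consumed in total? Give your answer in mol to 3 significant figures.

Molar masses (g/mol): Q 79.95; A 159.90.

9.36 mol

n(Q) = 427 / 79.95 = 5.341 mol
n(A) = 1070 / 159.90 = 6.692 mol
n(T) via (i) = (1/2)×5.341 = 2.671 mol
n(T) via (ii) = (2/2)×6.692 = 6.692 mol
total n(T) = 2.671 + 6.692 = 9.363 mol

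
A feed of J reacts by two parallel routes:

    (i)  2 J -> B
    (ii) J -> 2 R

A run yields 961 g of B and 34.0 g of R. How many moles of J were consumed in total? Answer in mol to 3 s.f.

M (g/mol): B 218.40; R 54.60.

n(B) = 961 / 218.40 = 4.400 mol
n(R) = 34.0 / 54.60 = 0.6227 mol
n(J) via (i) = (2/1)×4.400 = 8.800 mol
n(J) via (ii) = (1/2)×0.6227 = 0.3114 mol
total n(J) = 8.800 + 0.3114 = 9.111 mol

9.11 mol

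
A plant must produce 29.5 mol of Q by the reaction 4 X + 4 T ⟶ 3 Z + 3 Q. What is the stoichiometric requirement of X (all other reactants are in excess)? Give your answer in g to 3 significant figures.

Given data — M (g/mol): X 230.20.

n(Q) = 29.50 mol
n(X) = (4/3) × 29.50 = 39.33 mol
mass = 39.33 × 230.20 = 9054 g

9050 g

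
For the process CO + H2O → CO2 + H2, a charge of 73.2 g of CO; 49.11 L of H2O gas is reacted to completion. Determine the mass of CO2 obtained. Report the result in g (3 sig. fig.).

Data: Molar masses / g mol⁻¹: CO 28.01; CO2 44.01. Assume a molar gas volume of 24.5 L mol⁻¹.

88.2 g

n(CO) = 73.20 / 28.01 = 2.613 mol
n(H2O) = 49.11 / 24.5 = 2.004 mol
n/ν for CO = 2.613/1 = 2.613
n/ν for H2O = 2.004/1 = 2.004
Smallest n/ν is H2O → limiting reagent.
n(CO2) = (1/1) × 2.004 = 2.004 mol
mass = 2.004 × 44.01 = 88.20 g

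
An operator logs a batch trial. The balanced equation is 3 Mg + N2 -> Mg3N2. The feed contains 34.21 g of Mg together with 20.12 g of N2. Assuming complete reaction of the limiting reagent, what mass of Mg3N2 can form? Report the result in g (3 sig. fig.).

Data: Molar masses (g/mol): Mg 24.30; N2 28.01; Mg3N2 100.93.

47.4 g

n(Mg) = 34.21 / 24.30 = 1.408 mol
n(N2) = 20.12 / 28.01 = 0.7183 mol
n/ν for Mg = 1.408/3 = 0.4693
n/ν for N2 = 0.7183/1 = 0.7183
Smallest n/ν is Mg → limiting reagent.
n(Mg3N2) = (1/3) × 1.408 = 0.4693 mol
mass = 0.4693 × 100.93 = 47.37 g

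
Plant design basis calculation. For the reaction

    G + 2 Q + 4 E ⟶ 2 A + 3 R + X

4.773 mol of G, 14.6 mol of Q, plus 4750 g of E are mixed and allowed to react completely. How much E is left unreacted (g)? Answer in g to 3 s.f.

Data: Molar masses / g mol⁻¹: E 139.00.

n(G) = 4.773 mol
n(Q) = 14.60 mol
n(E) = 4750 / 139.00 = 34.17 mol
n/ν → G: 4.773, Q: 7.300, E: 8.543; G is limiting.
E consumed = (4/1) × 4.773 = 19.09 mol
E remaining = 34.17 − 19.09 = 15.08 mol
mass = 15.08 × 139.00 = 2096 g

2100 g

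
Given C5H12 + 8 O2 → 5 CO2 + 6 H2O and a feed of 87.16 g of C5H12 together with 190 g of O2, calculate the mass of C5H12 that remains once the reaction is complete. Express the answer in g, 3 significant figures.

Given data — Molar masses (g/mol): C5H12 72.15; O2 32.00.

n(C5H12) = 87.16 / 72.15 = 1.208 mol
n(O2) = 190.0 / 32.00 = 5.938 mol
n/ν → C5H12: 1.208, O2: 0.7423; O2 is limiting.
C5H12 consumed = (1/8) × 5.938 = 0.7423 mol
C5H12 remaining = 1.208 − 0.7423 = 0.4657 mol
mass = 0.4657 × 72.15 = 33.60 g

33.6 g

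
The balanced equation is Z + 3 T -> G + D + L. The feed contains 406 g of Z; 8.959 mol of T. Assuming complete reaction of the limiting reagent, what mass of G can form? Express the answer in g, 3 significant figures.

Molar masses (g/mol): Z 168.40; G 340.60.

821 g

n(Z) = 406.0 / 168.40 = 2.411 mol
n(T) = 8.959 mol
n/ν → Z: 2.411, T: 2.986; Z is limiting.
n(G) = (1/1) × 2.411 = 2.411 mol
mass = 2.411 × 340.60 = 821.2 g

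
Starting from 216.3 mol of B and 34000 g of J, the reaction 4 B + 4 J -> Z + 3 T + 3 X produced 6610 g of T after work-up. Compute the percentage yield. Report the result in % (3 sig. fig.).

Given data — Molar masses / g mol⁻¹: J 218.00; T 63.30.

n(B) = 216.3 mol
n(J) = 34000 / 218.00 = 156.0 mol
n/ν for B = 216.3/4 = 54.08
n/ν for J = 156.0/4 = 39.00
Smallest n/ν is J → limiting reagent.
theoretical n(T) = (3/4) × 156.0 = 117.0 mol → 7406 g
% yield = 6610 / 7406 × 100 = 89.25 %

89.3 %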